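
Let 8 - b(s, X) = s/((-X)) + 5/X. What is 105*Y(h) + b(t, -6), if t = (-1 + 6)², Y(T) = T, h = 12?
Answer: 3794/3 ≈ 1264.7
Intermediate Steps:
t = 25 (t = 5² = 25)
b(s, X) = 8 - 5/X + s/X (b(s, X) = 8 - (s/((-X)) + 5/X) = 8 - (s*(-1/X) + 5/X) = 8 - (-s/X + 5/X) = 8 - (5/X - s/X) = 8 + (-5/X + s/X) = 8 - 5/X + s/X)
105*Y(h) + b(t, -6) = 105*12 + (-5 + 25 + 8*(-6))/(-6) = 1260 - (-5 + 25 - 48)/6 = 1260 - ⅙*(-28) = 1260 + 14/3 = 3794/3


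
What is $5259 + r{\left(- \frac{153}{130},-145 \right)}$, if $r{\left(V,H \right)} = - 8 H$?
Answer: $6419$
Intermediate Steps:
$5259 + r{\left(- \frac{153}{130},-145 \right)} = 5259 - -1160 = 5259 + 1160 = 6419$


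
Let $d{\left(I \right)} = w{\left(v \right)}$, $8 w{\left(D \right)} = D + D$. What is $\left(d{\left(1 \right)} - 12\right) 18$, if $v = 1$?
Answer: $- \frac{423}{2} \approx -211.5$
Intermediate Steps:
$w{\left(D \right)} = \frac{D}{4}$ ($w{\left(D \right)} = \frac{D + D}{8} = \frac{2 D}{8} = \frac{D}{4}$)
$d{\left(I \right)} = \frac{1}{4}$ ($d{\left(I \right)} = \frac{1}{4} \cdot 1 = \frac{1}{4}$)
$\left(d{\left(1 \right)} - 12\right) 18 = \left(\frac{1}{4} - 12\right) 18 = \left(- \frac{47}{4}\right) 18 = - \frac{423}{2}$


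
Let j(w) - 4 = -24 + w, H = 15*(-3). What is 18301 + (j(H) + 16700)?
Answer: 34936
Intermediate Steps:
H = -45
j(w) = -20 + w (j(w) = 4 + (-24 + w) = -20 + w)
18301 + (j(H) + 16700) = 18301 + ((-20 - 45) + 16700) = 18301 + (-65 + 16700) = 18301 + 16635 = 34936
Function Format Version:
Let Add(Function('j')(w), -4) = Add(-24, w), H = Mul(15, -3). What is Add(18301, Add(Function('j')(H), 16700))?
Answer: 34936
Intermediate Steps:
H = -45
Function('j')(w) = Add(-20, w) (Function('j')(w) = Add(4, Add(-24, w)) = Add(-20, w))
Add(18301, Add(Function('j')(H), 16700)) = Add(18301, Add(Add(-20, -45), 16700)) = Add(18301, Add(-65, 16700)) = Add(18301, 16635) = 34936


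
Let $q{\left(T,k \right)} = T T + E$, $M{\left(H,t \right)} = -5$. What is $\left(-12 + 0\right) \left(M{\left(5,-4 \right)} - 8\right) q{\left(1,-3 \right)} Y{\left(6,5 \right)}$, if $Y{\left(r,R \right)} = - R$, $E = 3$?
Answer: $-3120$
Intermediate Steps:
$q{\left(T,k \right)} = 3 + T^{2}$ ($q{\left(T,k \right)} = T T + 3 = T^{2} + 3 = 3 + T^{2}$)
$\left(-12 + 0\right) \left(M{\left(5,-4 \right)} - 8\right) q{\left(1,-3 \right)} Y{\left(6,5 \right)} = \left(-12 + 0\right) \left(-5 - 8\right) \left(3 + 1^{2}\right) \left(\left(-1\right) 5\right) = \left(-12\right) \left(-13\right) \left(3 + 1\right) \left(-5\right) = 156 \cdot 4 \left(-5\right) = 624 \left(-5\right) = -3120$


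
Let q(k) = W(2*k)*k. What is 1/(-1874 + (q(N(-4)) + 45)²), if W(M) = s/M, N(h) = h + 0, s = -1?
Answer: 4/425 ≈ 0.0094118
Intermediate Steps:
N(h) = h
W(M) = -1/M
q(k) = -½ (q(k) = (-1/(2*k))*k = -½)
1/(-1874 + (q(N(-4)) + 45)²) = 1/(-1874 + (-½ + 45)²) = 1/(-1874 + (89/2)²) = 1/(-1874 + 7921/4) = 1/(425/4) = 4/425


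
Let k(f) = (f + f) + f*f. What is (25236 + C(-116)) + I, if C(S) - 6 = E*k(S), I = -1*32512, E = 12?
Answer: 151418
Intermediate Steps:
k(f) = f**2 + 2*f (k(f) = 2*f + f**2 = f**2 + 2*f)
I = -32512
C(S) = 6 + 12*S*(2 + S) (C(S) = 6 + 12*(S*(2 + S)) = 6 + 12*S*(2 + S))
(25236 + C(-116)) + I = (25236 + (6 + 12*(-116)*(2 - 116))) - 32512 = (25236 + (6 + 12*(-116)*(-114))) - 32512 = (25236 + (6 + 158688)) - 32512 = (25236 + 158694) - 32512 = 183930 - 32512 = 151418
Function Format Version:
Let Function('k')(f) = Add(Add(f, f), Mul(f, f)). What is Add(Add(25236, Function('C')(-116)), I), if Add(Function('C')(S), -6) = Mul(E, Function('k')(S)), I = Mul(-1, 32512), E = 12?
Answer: 151418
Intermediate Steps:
Function('k')(f) = Add(Pow(f, 2), Mul(2, f)) (Function('k')(f) = Add(Mul(2, f), Pow(f, 2)) = Add(Pow(f, 2), Mul(2, f)))
I = -32512
Function('C')(S) = Add(6, Mul(12, S, Add(2, S))) (Function('C')(S) = Add(6, Mul(12, Mul(S, Add(2, S)))) = Add(6, Mul(12, S, Add(2, S))))
Add(Add(25236, Function('C')(-116)), I) = Add(Add(25236, Add(6, Mul(12, -116, Add(2, -116)))), -32512) = Add(Add(25236, Add(6, Mul(12, -116, -114))), -32512) = Add(Add(25236, Add(6, 158688)), -32512) = Add(Add(25236, 158694), -32512) = Add(183930, -32512) = 151418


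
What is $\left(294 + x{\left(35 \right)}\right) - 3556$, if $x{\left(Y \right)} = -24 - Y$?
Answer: $-3321$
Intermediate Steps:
$\left(294 + x{\left(35 \right)}\right) - 3556 = \left(294 - 59\right) - 3556 = 235 - 3556 = -3321$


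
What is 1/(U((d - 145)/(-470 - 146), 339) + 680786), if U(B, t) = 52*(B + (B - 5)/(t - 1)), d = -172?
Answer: 4004/2725971527 ≈ 1.4688e-6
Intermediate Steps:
U(B, t) = 52*B + 52*(-5 + B)/(-1 + t) (U(B, t) = 52*(B + (-5 + B)/(-1 + t)) = 52*B + 52*(-5 + B)/(-1 + t))
1/(U((d - 145)/(-470 - 146), 339) + 680786) = 1/(52*(-5 + ((-172 - 145)/(-470 - 146))*339)/(-1 + 339) + 680786) = 1/(52*(-5 - 317/(-616)*339)/338 + 680786) = 1/(52*(1/338)*(-5 - 317*(-1/616)*339) + 680786) = 1/(52*(1/338)*(-5 + (317/616)*339) + 680786) = 1/(52*(1/338)*(-5 + 107463/616) + 680786) = 1/(52*(1/338)*(104383/616) + 680786) = 1/(104383/4004 + 680786) = 1/(2725971527/4004) = 4004/2725971527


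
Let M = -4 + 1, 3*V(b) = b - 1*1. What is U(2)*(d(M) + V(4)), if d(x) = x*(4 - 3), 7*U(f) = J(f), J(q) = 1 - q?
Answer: 2/7 ≈ 0.28571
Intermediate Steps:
V(b) = -⅓ + b/3 (V(b) = (b - 1*1)/3 = (b - 1)/3 = (-1 + b)/3 = -⅓ + b/3)
U(f) = ⅐ - f/7 (U(f) = (1 - f)/7 = ⅐ - f/7)
M = -3
d(x) = x (d(x) = x*1 = x)
U(2)*(d(M) + V(4)) = (⅐ - ⅐*2)*(-3 + (-⅓ + (⅓)*4)) = (⅐ - 2/7)*(-3 + (-⅓ + 4/3)) = -(-3 + 1)/7 = -⅐*(-2) = 2/7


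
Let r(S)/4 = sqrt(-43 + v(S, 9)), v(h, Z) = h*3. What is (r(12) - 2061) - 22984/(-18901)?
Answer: -38931977/18901 + 4*I*sqrt(7) ≈ -2059.8 + 10.583*I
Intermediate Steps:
v(h, Z) = 3*h
r(S) = 4*sqrt(-43 + 3*S)
(r(12) - 2061) - 22984/(-18901) = (4*sqrt(-43 + 3*12) - 2061) - 22984/(-18901) = (4*sqrt(-43 + 36) - 2061) - 22984*(-1/18901) = (4*sqrt(-7) - 2061) + 22984/18901 = (4*(I*sqrt(7)) - 2061) + 22984/18901 = (4*I*sqrt(7) - 2061) + 22984/18901 = (-2061 + 4*I*sqrt(7)) + 22984/18901 = -38931977/18901 + 4*I*sqrt(7)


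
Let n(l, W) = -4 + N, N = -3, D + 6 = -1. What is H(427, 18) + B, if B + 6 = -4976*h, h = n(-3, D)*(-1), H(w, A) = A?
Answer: -34820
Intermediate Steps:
D = -7 (D = -6 - 1 = -7)
n(l, W) = -7 (n(l, W) = -4 - 3 = -7)
h = 7 (h = -7*(-1) = 7)
B = -34838 (B = -6 - 4976*7 = -6 - 34832 = -34838)
H(427, 18) + B = 18 - 34838 = -34820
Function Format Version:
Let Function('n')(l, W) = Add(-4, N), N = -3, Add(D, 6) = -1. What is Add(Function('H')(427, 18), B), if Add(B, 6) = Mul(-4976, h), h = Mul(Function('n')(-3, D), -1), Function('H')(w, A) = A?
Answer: -34820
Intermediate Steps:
D = -7 (D = Add(-6, -1) = -7)
Function('n')(l, W) = -7 (Function('n')(l, W) = Add(-4, -3) = -7)
h = 7 (h = Mul(-7, -1) = 7)
B = -34838 (B = Add(-6, Mul(-4976, 7)) = Add(-6, -34832) = -34838)
Add(Function('H')(427, 18), B) = Add(18, -34838) = -34820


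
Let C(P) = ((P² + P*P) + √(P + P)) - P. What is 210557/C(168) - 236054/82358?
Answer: 679369228959/776380547842 - 210557*√21/791859516 ≈ 0.87383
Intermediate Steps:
C(P) = -P + 2*P² + √2*√P (C(P) = ((P² + P²) + √(2*P)) - P = (2*P² + √2*√P) - P = -P + 2*P² + √2*√P)
210557/C(168) - 236054/82358 = 210557/(-1*168 + 2*168² + √2*√168) - 236054/82358 = 210557/(-168 + 2*28224 + √2*(2*√42)) - 236054*1/82358 = 210557/(-168 + 56448 + 4*√21) - 118027/41179 = 210557/(56280 + 4*√21) - 118027/41179 = -118027/41179 + 210557/(56280 + 4*√21)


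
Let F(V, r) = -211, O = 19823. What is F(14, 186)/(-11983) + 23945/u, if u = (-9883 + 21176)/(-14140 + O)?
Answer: 3082499532/255811 ≈ 12050.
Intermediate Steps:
u = 11293/5683 (u = (-9883 + 21176)/(-14140 + 19823) = 11293/5683 ≈ 1.9872)
F(14, 186)/(-11983) + 23945/u = -211/(-11983) + 23945/(11293/5683) = -211*(-1/11983) + 23945*(5683/11293) = 211/11983 + 136079435/11293 = 3082499532/255811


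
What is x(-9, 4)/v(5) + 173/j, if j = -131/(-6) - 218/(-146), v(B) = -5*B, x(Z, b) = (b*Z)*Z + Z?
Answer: -264801/51085 ≈ -5.1835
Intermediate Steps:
x(Z, b) = Z + b*Z² (x(Z, b) = (Z*b)*Z + Z = b*Z² + Z = Z + b*Z²)
j = 10217/438 (j = -131*(-⅙) - 218*(-1/146) = 131/6 + 109/73 = 10217/438 ≈ 23.326)
x(-9, 4)/v(5) + 173/j = (-9*(1 - 9*4))/((-5*5)) + 173/(10217/438) = -9*(1 - 36)/(-25) + 173*(438/10217) = -9*(-35)*(-1/25) + 75774/10217 = 315*(-1/25) + 75774/10217 = -63/5 + 75774/10217 = -264801/51085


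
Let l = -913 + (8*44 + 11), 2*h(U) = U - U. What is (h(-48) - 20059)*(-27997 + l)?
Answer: 572624273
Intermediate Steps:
h(U) = 0 (h(U) = (U - U)/2 = (1/2)*0 = 0)
l = -550 (l = -913 + (352 + 11) = -913 + 363 = -550)
(h(-48) - 20059)*(-27997 + l) = (0 - 20059)*(-27997 - 550) = -20059*(-28547) = 572624273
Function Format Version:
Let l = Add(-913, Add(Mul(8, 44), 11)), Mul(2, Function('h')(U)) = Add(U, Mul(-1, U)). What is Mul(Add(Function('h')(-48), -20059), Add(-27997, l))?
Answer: 572624273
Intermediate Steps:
Function('h')(U) = 0 (Function('h')(U) = Mul(Rational(1, 2), Add(U, Mul(-1, U))) = Mul(Rational(1, 2), 0) = 0)
l = -550 (l = Add(-913, Add(352, 11)) = Add(-913, 363) = -550)
Mul(Add(Function('h')(-48), -20059), Add(-27997, l)) = Mul(Add(0, -20059), Add(-27997, -550)) = Mul(-20059, -28547) = 572624273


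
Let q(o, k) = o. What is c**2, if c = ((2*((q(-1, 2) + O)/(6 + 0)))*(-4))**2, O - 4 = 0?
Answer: 256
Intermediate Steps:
O = 4 (O = 4 + 0 = 4)
c = 16 (c = ((2*((-1 + 4)/(6 + 0)))*(-4))**2 = ((2*(3/6))*(-4))**2 = ((2*(3*(1/6)))*(-4))**2 = ((2*(1/2))*(-4))**2 = (1*(-4))**2 = (-4)**2 = 16)
c**2 = 16**2 = 256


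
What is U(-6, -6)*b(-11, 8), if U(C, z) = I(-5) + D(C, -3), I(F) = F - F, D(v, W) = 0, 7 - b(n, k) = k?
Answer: 0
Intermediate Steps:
b(n, k) = 7 - k
I(F) = 0
U(C, z) = 0 (U(C, z) = 0 + 0 = 0)
U(-6, -6)*b(-11, 8) = 0*(7 - 1*8) = 0*(7 - 8) = 0*(-1) = 0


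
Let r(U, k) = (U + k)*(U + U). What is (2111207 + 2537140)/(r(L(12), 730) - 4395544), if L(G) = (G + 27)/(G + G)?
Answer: -148747104/140581319 ≈ -1.0581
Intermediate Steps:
L(G) = (27 + G)/(2*G) (L(G) = (27 + G)/((2*G)) = (27 + G)*(1/(2*G)) = (27 + G)/(2*G))
r(U, k) = 2*U*(U + k) (r(U, k) = (U + k)*(2*U) = 2*U*(U + k))
(2111207 + 2537140)/(r(L(12), 730) - 4395544) = (2111207 + 2537140)/(2*((½)*(27 + 12)/12)*((½)*(27 + 12)/12 + 730) - 4395544) = 4648347/(2*((½)*(1/12)*39)*((½)*(1/12)*39 + 730) - 4395544) = 4648347/(2*(13/8)*(13/8 + 730) - 4395544) = 4648347/(2*(13/8)*(5853/8) - 4395544) = 4648347/(76089/32 - 4395544) = 4648347/(-140581319/32) = 4648347*(-32/140581319) = -148747104/140581319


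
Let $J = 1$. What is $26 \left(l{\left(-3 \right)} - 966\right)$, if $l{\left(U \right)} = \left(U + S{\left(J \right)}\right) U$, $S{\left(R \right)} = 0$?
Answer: $-24882$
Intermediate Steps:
$l{\left(U \right)} = U^{2}$ ($l{\left(U \right)} = \left(U + 0\right) U = U U = U^{2}$)
$26 \left(l{\left(-3 \right)} - 966\right) = 26 \left(\left(-3\right)^{2} - 966\right) = 26 \left(9 - 966\right) = 26 \left(-957\right) = -24882$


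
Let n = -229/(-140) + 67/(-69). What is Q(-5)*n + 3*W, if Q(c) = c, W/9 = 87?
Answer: 4531847/1932 ≈ 2345.7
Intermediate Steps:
W = 783 (W = 9*87 = 783)
n = 6421/9660 (n = -229*(-1/140) + 67*(-1/69) = 229/140 - 67/69 = 6421/9660 ≈ 0.66470)
Q(-5)*n + 3*W = -5*6421/9660 + 3*783 = -6421/1932 + 2349 = 4531847/1932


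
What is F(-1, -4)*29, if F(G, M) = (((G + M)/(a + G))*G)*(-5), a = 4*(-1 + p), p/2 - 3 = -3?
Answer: 145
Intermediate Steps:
p = 0 (p = 6 + 2*(-3) = 6 - 6 = 0)
a = -4 (a = 4*(-1 + 0) = 4*(-1) = -4)
F(G, M) = -5*G*(G + M)/(-4 + G) (F(G, M) = (((G + M)/(-4 + G))*G)*(-5) = (G*(G + M)/(-4 + G))*(-5) = -5*G*(G + M)/(-4 + G))
F(-1, -4)*29 = -5*(-1)*(-1 - 4)/(-4 - 1)*29 = -5*(-1)*(-5)/(-5)*29 = -5*(-1)*(-⅕)*(-5)*29 = 5*29 = 145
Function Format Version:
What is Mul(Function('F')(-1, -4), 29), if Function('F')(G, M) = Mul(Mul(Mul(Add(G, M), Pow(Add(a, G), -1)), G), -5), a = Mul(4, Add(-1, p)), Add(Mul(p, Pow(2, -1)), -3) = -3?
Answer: 145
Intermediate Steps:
p = 0 (p = Add(6, Mul(2, -3)) = Add(6, -6) = 0)
a = -4 (a = Mul(4, Add(-1, 0)) = Mul(4, -1) = -4)
Function('F')(G, M) = Mul(-5, G, Pow(Add(-4, G), -1), Add(G, M)) (Function('F')(G, M) = Mul(Mul(Mul(Add(G, M), Pow(Add(-4, G), -1)), G), -5) = Mul(Mul(Mul(Pow(Add(-4, G), -1), Add(G, M)), G), -5) = Mul(Mul(G, Pow(Add(-4, G), -1), Add(G, M)), -5) = Mul(-5, G, Pow(Add(-4, G), -1), Add(G, M)))
Mul(Function('F')(-1, -4), 29) = Mul(Mul(-5, -1, Pow(Add(-4, -1), -1), Add(-1, -4)), 29) = Mul(Mul(-5, -1, Pow(-5, -1), -5), 29) = Mul(Mul(-5, -1, Rational(-1, 5), -5), 29) = Mul(5, 29) = 145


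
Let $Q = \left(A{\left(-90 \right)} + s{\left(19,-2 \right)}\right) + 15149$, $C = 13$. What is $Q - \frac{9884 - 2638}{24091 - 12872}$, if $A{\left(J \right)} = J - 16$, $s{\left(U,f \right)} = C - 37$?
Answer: $\frac{168490915}{11219} \approx 15018.0$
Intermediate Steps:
$s{\left(U,f \right)} = -24$ ($s{\left(U,f \right)} = 13 - 37 = -24$)
$A{\left(J \right)} = -16 + J$
$Q = 15019$ ($Q = \left(\left(-16 - 90\right) - 24\right) + 15149 = \left(-106 - 24\right) + 15149 = -130 + 15149 = 15019$)
$Q - \frac{9884 - 2638}{24091 - 12872} = 15019 - \frac{9884 - 2638}{24091 - 12872} = 15019 - \frac{7246}{11219} = \frac{168490915}{11219}$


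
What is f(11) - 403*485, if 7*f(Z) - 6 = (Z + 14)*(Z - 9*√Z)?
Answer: -1367904/7 - 225*√11/7 ≈ -1.9552e+5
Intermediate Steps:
f(Z) = 6/7 + (14 + Z)*(Z - 9*√Z)/7 (f(Z) = 6/7 + ((Z + 14)*(Z - 9*√Z))/7 = 6/7 + ((14 + Z)*(Z - 9*√Z))/7 = 6/7 + (14 + Z)*(Z - 9*√Z)/7)
f(11) - 403*485 = (6/7 - 18*√11 + 2*11 - 99*√11/7 + (⅐)*11²) - 403*485 = (6/7 - 18*√11 + 22 - 99*√11/7 + (⅐)*121) - 195455 = (6/7 - 18*√11 + 22 - 99*√11/7 + 121/7) - 195455 = (281/7 - 225*√11/7) - 195455 = -1367904/7 - 225*√11/7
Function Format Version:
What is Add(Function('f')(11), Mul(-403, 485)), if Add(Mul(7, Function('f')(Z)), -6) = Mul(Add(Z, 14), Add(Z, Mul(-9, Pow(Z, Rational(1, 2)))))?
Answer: Add(Rational(-1367904, 7), Mul(Rational(-225, 7), Pow(11, Rational(1, 2)))) ≈ -1.9552e+5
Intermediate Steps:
Function('f')(Z) = Add(Rational(6, 7), Mul(Rational(1, 7), Add(14, Z), Add(Z, Mul(-9, Pow(Z, Rational(1, 2)))))) (Function('f')(Z) = Add(Rational(6, 7), Mul(Rational(1, 7), Mul(Add(Z, 14), Add(Z, Mul(-9, Pow(Z, Rational(1, 2))))))) = Add(Rational(6, 7), Mul(Rational(1, 7), Mul(Add(14, Z), Add(Z, Mul(-9, Pow(Z, Rational(1, 2))))))) = Add(Rational(6, 7), Mul(Rational(1, 7), Add(14, Z), Add(Z, Mul(-9, Pow(Z, Rational(1, 2)))))))
Add(Function('f')(11), Mul(-403, 485)) = Add(Add(Rational(6, 7), Mul(-18, Pow(11, Rational(1, 2))), Mul(2, 11), Mul(Rational(-9, 7), Pow(11, Rational(3, 2))), Mul(Rational(1, 7), Pow(11, 2))), Mul(-403, 485)) = Add(Add(Rational(6, 7), Mul(-18, Pow(11, Rational(1, 2))), 22, Mul(Rational(-9, 7), Mul(11, Pow(11, Rational(1, 2)))), Mul(Rational(1, 7), 121)), -195455) = Add(Add(Rational(6, 7), Mul(-18, Pow(11, Rational(1, 2))), 22, Mul(Rational(-99, 7), Pow(11, Rational(1, 2))), Rational(121, 7)), -195455) = Add(Add(Rational(281, 7), Mul(Rational(-225, 7), Pow(11, Rational(1, 2)))), -195455) = Add(Rational(-1367904, 7), Mul(Rational(-225, 7), Pow(11, Rational(1, 2))))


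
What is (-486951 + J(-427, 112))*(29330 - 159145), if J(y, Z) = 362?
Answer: 63166551035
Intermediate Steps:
(-486951 + J(-427, 112))*(29330 - 159145) = (-486951 + 362)*(29330 - 159145) = -486589*(-129815) = 63166551035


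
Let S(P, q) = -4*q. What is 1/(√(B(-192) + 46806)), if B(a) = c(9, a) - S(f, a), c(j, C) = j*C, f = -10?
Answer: √44310/44310 ≈ 0.0047506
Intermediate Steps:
c(j, C) = C*j
B(a) = 13*a (B(a) = a*9 - (-4)*a = 9*a + 4*a = 13*a)
1/(√(B(-192) + 46806)) = 1/(√(13*(-192) + 46806)) = 1/(√(-2496 + 46806)) = 1/(√44310) = √44310/44310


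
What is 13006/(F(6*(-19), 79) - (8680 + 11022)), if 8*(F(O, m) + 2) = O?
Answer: -52024/78873 ≈ -0.65959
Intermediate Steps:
F(O, m) = -2 + O/8
13006/(F(6*(-19), 79) - (8680 + 11022)) = 13006/((-2 + (6*(-19))/8) - (8680 + 11022)) = 13006/((-2 + (1/8)*(-114)) - 1*19702) = 13006/((-2 - 57/4) - 19702) = 13006/(-65/4 - 19702) = 13006/(-78873/4) = 13006*(-4/78873) = -52024/78873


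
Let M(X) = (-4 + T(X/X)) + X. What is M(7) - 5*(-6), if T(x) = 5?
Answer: 38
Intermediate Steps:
M(X) = 1 + X (M(X) = (-4 + 5) + X = 1 + X)
M(7) - 5*(-6) = (1 + 7) - 5*(-6) = 8 + 30 = 38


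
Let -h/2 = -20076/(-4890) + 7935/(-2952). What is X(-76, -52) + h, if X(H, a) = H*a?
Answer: 1583536171/400980 ≈ 3949.2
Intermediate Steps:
h = -1136789/400980 (h = -2*(-20076/(-4890) + 7935/(-2952)) = -2*(-20076*(-1/4890) + 7935*(-1/2952)) = -2*(3346/815 - 2645/984) = -2*1136789/801960 = -1136789/400980 ≈ -2.8350)
X(-76, -52) + h = -76*(-52) - 1136789/400980 = 3952 - 1136789/400980 = 1583536171/400980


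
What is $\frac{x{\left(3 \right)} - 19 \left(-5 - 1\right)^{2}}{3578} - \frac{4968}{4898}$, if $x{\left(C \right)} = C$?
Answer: $- \frac{10555521}{8762522} \approx -1.2046$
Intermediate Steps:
$\frac{x{\left(3 \right)} - 19 \left(-5 - 1\right)^{2}}{3578} - \frac{4968}{4898} = \frac{3 - 19 \left(-5 - 1\right)^{2}}{3578} - \frac{4968}{4898} = \left(3 - 19 \left(-6\right)^{2}\right) \frac{1}{3578} - \frac{2484}{2449} = \left(3 - 684\right) \frac{1}{3578} - \frac{2484}{2449} = \left(-681\right) \frac{1}{3578} - \frac{2484}{2449} = - \frac{681}{3578} - \frac{2484}{2449} = - \frac{10555521}{8762522}$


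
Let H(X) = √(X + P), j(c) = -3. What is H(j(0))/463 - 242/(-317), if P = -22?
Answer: 242/317 + 5*I/463 ≈ 0.76341 + 0.010799*I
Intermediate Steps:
H(X) = √(-22 + X) (H(X) = √(X - 22) = √(-22 + X))
H(j(0))/463 - 242/(-317) = √(-22 - 3)/463 - 242/(-317) = √(-25)*(1/463) - 242*(-1/317) = (5*I)*(1/463) + 242/317 = 5*I/463 + 242/317 = 242/317 + 5*I/463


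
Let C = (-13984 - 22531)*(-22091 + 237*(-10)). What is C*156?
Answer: 139338172740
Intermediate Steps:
C = 893193415 (C = -36515*(-22091 - 2370) = -36515*(-24461) = 893193415)
C*156 = 893193415*156 = 139338172740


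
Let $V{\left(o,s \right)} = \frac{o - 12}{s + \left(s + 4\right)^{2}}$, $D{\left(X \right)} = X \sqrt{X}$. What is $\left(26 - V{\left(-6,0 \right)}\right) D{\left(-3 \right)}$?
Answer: $- \frac{651 i \sqrt{3}}{8} \approx - 140.95 i$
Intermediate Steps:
$D{\left(X \right)} = X^{\frac{3}{2}}$
$V{\left(o,s \right)} = \frac{-12 + o}{s + \left(4 + s\right)^{2}}$
$\left(26 - V{\left(-6,0 \right)}\right) D{\left(-3 \right)} = \left(26 - \frac{-12 - 6}{0 + \left(4 + 0\right)^{2}}\right) \left(-3\right)^{\frac{3}{2}} = \left(26 - \frac{1}{0 + 4^{2}} \left(-18\right)\right) \left(- 3 i \sqrt{3}\right) = \left(26 - \frac{1}{0 + 16} \left(-18\right)\right) \left(- 3 i \sqrt{3}\right) = \left(26 - \frac{1}{16} \left(-18\right)\right) \left(- 3 i \sqrt{3}\right) = \left(26 - - \frac{9}{8}\right) \left(- 3 i \sqrt{3}\right) = \left(26 + \frac{9}{8}\right) \left(- 3 i \sqrt{3}\right) = \frac{217 \left(- 3 i \sqrt{3}\right)}{8} = - \frac{651 i \sqrt{3}}{8}$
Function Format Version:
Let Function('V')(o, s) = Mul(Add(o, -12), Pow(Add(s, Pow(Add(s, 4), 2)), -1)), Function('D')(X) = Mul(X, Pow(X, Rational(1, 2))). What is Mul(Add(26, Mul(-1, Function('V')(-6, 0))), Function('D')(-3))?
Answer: Mul(Rational(-651, 8), I, Pow(3, Rational(1, 2))) ≈ Mul(-140.95, I)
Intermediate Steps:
Function('D')(X) = Pow(X, Rational(3, 2))
Function('V')(o, s) = Mul(Pow(Add(s, Pow(Add(4, s), 2)), -1), Add(-12, o)) (Function('V')(o, s) = Mul(Add(-12, o), Pow(Add(s, Pow(Add(4, s), 2)), -1)) = Mul(Pow(Add(s, Pow(Add(4, s), 2)), -1), Add(-12, o)))
Mul(Add(26, Mul(-1, Function('V')(-6, 0))), Function('D')(-3)) = Mul(Add(26, Mul(-1, Mul(Pow(Add(0, Pow(Add(4, 0), 2)), -1), Add(-12, -6)))), Pow(-3, Rational(3, 2))) = Mul(Add(26, Mul(-1, Mul(Pow(Add(0, Pow(4, 2)), -1), -18))), Mul(-3, I, Pow(3, Rational(1, 2)))) = Mul(Add(26, Mul(-1, Mul(Pow(Add(0, 16), -1), -18))), Mul(-3, I, Pow(3, Rational(1, 2)))) = Mul(Add(26, Mul(-1, Mul(Pow(16, -1), -18))), Mul(-3, I, Pow(3, Rational(1, 2)))) = Mul(Add(26, Mul(-1, Mul(Rational(1, 16), -18))), Mul(-3, I, Pow(3, Rational(1, 2)))) = Mul(Add(26, Mul(-1, Rational(-9, 8))), Mul(-3, I, Pow(3, Rational(1, 2)))) = Mul(Add(26, Rational(9, 8)), Mul(-3, I, Pow(3, Rational(1, 2)))) = Mul(Rational(217, 8), Mul(-3, I, Pow(3, Rational(1, 2)))) = Mul(Rational(-651, 8), I, Pow(3, Rational(1, 2)))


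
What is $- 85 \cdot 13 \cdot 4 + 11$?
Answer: $-4409$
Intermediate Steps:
$- 85 \cdot 13 \cdot 4 + 11 = \left(-85\right) 52 + 11 = -4420 + 11 = -4409$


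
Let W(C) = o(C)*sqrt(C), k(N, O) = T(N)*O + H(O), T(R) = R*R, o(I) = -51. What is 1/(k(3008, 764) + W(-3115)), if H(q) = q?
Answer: 1382544332/9557144149728251543 + 51*I*sqrt(3115)/47785720748641257715 ≈ 1.4466e-10 + 5.9566e-17*I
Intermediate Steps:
T(R) = R**2
k(N, O) = O + O*N**2 (k(N, O) = N**2*O + O = O*N**2 + O = O + O*N**2)
W(C) = -51*sqrt(C)
1/(k(3008, 764) + W(-3115)) = 1/(764*(1 + 3008**2) - 51*I*sqrt(3115)) = 1/(764*(1 + 9048064) - 51*I*sqrt(3115)) = 1/(764*9048065 - 51*I*sqrt(3115)) = 1/(6912721660 - 51*I*sqrt(3115))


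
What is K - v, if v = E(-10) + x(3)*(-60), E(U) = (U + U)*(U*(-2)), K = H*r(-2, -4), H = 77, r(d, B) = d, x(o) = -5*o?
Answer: -654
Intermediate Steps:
K = -154 (K = 77*(-2) = -154)
E(U) = -4*U² (E(U) = (2*U)*(-2*U) = -4*U²)
v = 500 (v = -4*(-10)² - 5*3*(-60) = -4*100 - 15*(-60) = -400 + 900 = 500)
K - v = -154 - 1*500 = -154 - 500 = -654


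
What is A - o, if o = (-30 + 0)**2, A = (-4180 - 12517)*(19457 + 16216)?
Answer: -595632981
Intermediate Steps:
A = -595632081 (A = -16697*35673 = -595632081)
o = 900 (o = (-30)**2 = 900)
A - o = -595632081 - 1*900 = -595632081 - 900 = -595632981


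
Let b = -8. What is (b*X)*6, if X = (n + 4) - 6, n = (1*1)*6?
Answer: -192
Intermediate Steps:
n = 6 (n = 1*6 = 6)
X = 4 (X = (6 + 4) - 6 = 10 - 6 = 4)
(b*X)*6 = -8*4*6 = -32*6 = -192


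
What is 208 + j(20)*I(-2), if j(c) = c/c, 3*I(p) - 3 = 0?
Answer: 209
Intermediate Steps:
I(p) = 1 (I(p) = 1 + (1/3)*0 = 1 + 0 = 1)
j(c) = 1
208 + j(20)*I(-2) = 208 + 1*1 = 208 + 1 = 209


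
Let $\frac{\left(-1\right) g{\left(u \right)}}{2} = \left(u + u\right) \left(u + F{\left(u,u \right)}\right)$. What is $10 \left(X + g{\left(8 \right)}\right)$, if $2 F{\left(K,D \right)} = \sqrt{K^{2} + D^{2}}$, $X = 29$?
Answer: $-2270 - 1280 \sqrt{2} \approx -4080.2$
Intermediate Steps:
$F{\left(K,D \right)} = \frac{\sqrt{D^{2} + K^{2}}}{2}$ ($F{\left(K,D \right)} = \frac{\sqrt{K^{2} + D^{2}}}{2} = \frac{\sqrt{D^{2} + K^{2}}}{2}$)
$g{\left(u \right)} = - 4 u \left(u + \frac{\sqrt{2} \sqrt{u^{2}}}{2}\right)$ ($g{\left(u \right)} = - 2 \left(u + u\right) \left(u + \frac{\sqrt{u^{2} + u^{2}}}{2}\right) = - 2 \cdot 2 u \left(u + \frac{\sqrt{2 u^{2}}}{2}\right) = - 2 \cdot 2 u \left(u + \frac{\sqrt{2} \sqrt{u^{2}}}{2}\right) = - 4 u \left(u + \frac{\sqrt{2} \sqrt{u^{2}}}{2}\right)$)
$10 \left(X + g{\left(8 \right)}\right) = 10 \left(29 - 16 \left(2 \cdot 8 + \sqrt{2} \sqrt{8^{2}}\right)\right) = 10 \left(29 - 16 \left(16 + \sqrt{2} \sqrt{64}\right)\right) = 10 \left(29 - 16 \left(16 + \sqrt{2} \cdot 8\right)\right) = 10 \left(29 - 16 \left(16 + 8 \sqrt{2}\right)\right) = 10 \left(29 - \left(256 + 128 \sqrt{2}\right)\right) = 10 \left(-227 - 128 \sqrt{2}\right) = -2270 - 1280 \sqrt{2}$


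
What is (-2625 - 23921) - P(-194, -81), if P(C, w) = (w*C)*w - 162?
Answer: 1246450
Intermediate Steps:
P(C, w) = -162 + C*w² (P(C, w) = (C*w)*w - 162 = C*w² - 162 = -162 + C*w²)
(-2625 - 23921) - P(-194, -81) = (-2625 - 23921) - (-162 - 194*(-81)²) = -26546 - (-162 - 194*6561) = -26546 - (-162 - 1272834) = -26546 - 1*(-1272996) = -26546 + 1272996 = 1246450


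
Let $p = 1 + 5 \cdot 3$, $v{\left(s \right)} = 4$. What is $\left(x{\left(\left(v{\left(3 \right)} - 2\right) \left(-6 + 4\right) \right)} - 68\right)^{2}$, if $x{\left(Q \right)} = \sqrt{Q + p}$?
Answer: $4636 - 272 \sqrt{3} \approx 4164.9$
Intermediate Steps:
$p = 16$ ($p = 1 + 15 = 16$)
$x{\left(Q \right)} = \sqrt{16 + Q}$ ($x{\left(Q \right)} = \sqrt{Q + 16} = \sqrt{16 + Q}$)
$\left(x{\left(\left(v{\left(3 \right)} - 2\right) \left(-6 + 4\right) \right)} - 68\right)^{2} = \left(\sqrt{16 + \left(4 - 2\right) \left(-6 + 4\right)} - 68\right)^{2} = \left(\sqrt{16 + 2 \left(-2\right)} - 68\right)^{2} = \left(\sqrt{16 - 4} - 68\right)^{2} = \left(\sqrt{12} - 68\right)^{2} = \left(2 \sqrt{3} - 68\right)^{2} = \left(-68 + 2 \sqrt{3}\right)^{2}$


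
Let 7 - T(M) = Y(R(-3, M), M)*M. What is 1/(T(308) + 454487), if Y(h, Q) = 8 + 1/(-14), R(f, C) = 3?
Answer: 1/452052 ≈ 2.2121e-6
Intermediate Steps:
Y(h, Q) = 111/14 (Y(h, Q) = 8 - 1/14 = 111/14)
T(M) = 7 - 111*M/14
1/(T(308) + 454487) = 1/((7 - 111/14*308) + 454487) = 1/((7 - 2442) + 454487) = 1/(-2435 + 454487) = 1/452052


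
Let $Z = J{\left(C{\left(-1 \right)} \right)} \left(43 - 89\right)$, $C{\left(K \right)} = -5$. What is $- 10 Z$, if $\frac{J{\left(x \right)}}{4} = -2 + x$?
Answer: $-12880$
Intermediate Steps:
$J{\left(x \right)} = -8 + 4 x$ ($J{\left(x \right)} = 4 \left(-2 + x\right) = -8 + 4 x$)
$Z = 1288$ ($Z = \left(-8 + 4 \left(-5\right)\right) \left(43 - 89\right) = \left(-8 - 20\right) \left(-46\right) = \left(-28\right) \left(-46\right) = 1288$)
$- 10 Z = \left(-10\right) 1288 = -12880$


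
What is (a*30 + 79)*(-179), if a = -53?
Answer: 270469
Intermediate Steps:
(a*30 + 79)*(-179) = (-53*30 + 79)*(-179) = (-1590 + 79)*(-179) = -1511*(-179) = 270469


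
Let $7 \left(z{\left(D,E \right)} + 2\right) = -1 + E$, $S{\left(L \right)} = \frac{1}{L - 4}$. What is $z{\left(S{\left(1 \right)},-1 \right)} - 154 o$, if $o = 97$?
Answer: $- \frac{104582}{7} \approx -14940.0$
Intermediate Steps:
$S{\left(L \right)} = \frac{1}{-4 + L}$
$z{\left(D,E \right)} = - \frac{15}{7} + \frac{E}{7}$ ($z{\left(D,E \right)} = -2 + \frac{-1 + E}{7} = -2 + \left(- \frac{1}{7} + \frac{E}{7}\right) = - \frac{15}{7} + \frac{E}{7}$)
$z{\left(S{\left(1 \right)},-1 \right)} - 154 o = \left(- \frac{15}{7} + \frac{1}{7} \left(-1\right)\right) - 14938 = \left(- \frac{15}{7} - \frac{1}{7}\right) - 14938 = - \frac{16}{7} - 14938 = - \frac{104582}{7}$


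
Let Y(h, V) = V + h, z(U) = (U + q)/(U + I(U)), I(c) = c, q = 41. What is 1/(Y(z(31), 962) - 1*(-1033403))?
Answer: 31/32065351 ≈ 9.6677e-7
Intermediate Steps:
z(U) = (41 + U)/(2*U) (z(U) = (U + 41)/(U + U) = (41 + U)/((2*U)) = (41 + U)*(1/(2*U)) = (41 + U)/(2*U))
1/(Y(z(31), 962) - 1*(-1033403)) = 1/((962 + (½)*(41 + 31)/31) - 1*(-1033403)) = 1/((962 + (½)*(1/31)*72) + 1033403) = 1/((962 + 36/31) + 1033403) = 1/(29858/31 + 1033403) = 1/(32065351/31) = 31/32065351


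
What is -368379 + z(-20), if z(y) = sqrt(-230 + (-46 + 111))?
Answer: -368379 + I*sqrt(165) ≈ -3.6838e+5 + 12.845*I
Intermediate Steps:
z(y) = I*sqrt(165) (z(y) = sqrt(-230 + 65) = sqrt(-165) = I*sqrt(165))
-368379 + z(-20) = -368379 + I*sqrt(165)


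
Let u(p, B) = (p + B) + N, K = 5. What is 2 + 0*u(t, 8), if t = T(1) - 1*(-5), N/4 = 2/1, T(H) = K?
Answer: 2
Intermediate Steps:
T(H) = 5
N = 8 (N = 4*(2/1) = 4*(2*1) = 4*2 = 8)
t = 10 (t = 5 - 1*(-5) = 5 + 5 = 10)
u(p, B) = 8 + B + p (u(p, B) = (p + B) + 8 = (B + p) + 8 = 8 + B + p)
2 + 0*u(t, 8) = 2 + 0*(8 + 8 + 10) = 2 + 0*26 = 2 + 0 = 2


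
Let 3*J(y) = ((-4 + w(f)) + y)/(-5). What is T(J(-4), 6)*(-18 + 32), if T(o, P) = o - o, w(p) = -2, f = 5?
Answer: 0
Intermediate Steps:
J(y) = 2/5 - y/15 (J(y) = (((-4 - 2) + y)/(-5))/3 = ((-6 + y)*(-1/5))/3 = (6/5 - y/5)/3 = 2/5 - y/15)
T(o, P) = 0
T(J(-4), 6)*(-18 + 32) = 0*(-18 + 32) = 0*14 = 0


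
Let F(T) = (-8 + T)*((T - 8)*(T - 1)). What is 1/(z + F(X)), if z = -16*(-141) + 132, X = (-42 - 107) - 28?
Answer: -1/6089662 ≈ -1.6421e-7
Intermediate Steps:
X = -177 (X = -149 - 28 = -177)
F(T) = (-8 + T)²*(-1 + T) (F(T) = (-8 + T)*((-8 + T)*(-1 + T)) = (-8 + T)*((-1 + T)*(-8 + T)) = (-8 + T)²*(-1 + T))
z = 2388 (z = 2256 + 132 = 2388)
1/(z + F(X)) = 1/(2388 + (-8 - 177)²*(-1 - 177)) = 1/(2388 + (-185)²*(-178)) = 1/(2388 + 34225*(-178)) = 1/(2388 - 6092050) = 1/(-6089662) = -1/6089662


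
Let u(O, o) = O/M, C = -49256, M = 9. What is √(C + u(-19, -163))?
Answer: I*√443323/3 ≈ 221.94*I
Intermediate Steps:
u(O, o) = O/9
√(C + u(-19, -163)) = √(-49256 + (⅑)*(-19)) = √(-49256 - 19/9) = √(-443323/9) = I*√443323/3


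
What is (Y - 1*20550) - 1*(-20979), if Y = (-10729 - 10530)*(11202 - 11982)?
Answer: 16582449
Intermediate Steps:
Y = 16582020 (Y = -21259*(-780) = 16582020)
(Y - 1*20550) - 1*(-20979) = (16582020 - 1*20550) - 1*(-20979) = (16582020 - 20550) + 20979 = 16561470 + 20979 = 16582449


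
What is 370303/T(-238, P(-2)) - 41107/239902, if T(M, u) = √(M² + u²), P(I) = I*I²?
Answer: -41107/239902 + 370303*√14177/28354 ≈ 1554.8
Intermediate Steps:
P(I) = I³
370303/T(-238, P(-2)) - 41107/239902 = 370303/(√((-238)² + ((-2)³)²)) - 41107/239902 = 370303/(√(56644 + (-8)²)) - 41107*1/239902 = 370303/(√(56644 + 64)) - 41107/239902 = 370303/(√56708) - 41107/239902 = 370303/((2*√14177)) - 41107/239902 = 370303*(√14177/28354) - 41107/239902 = 370303*√14177/28354 - 41107/239902 = -41107/239902 + 370303*√14177/28354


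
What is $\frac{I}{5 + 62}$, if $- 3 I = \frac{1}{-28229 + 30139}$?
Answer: $- \frac{1}{383910} \approx -2.6048 \cdot 10^{-6}$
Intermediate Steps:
$I = - \frac{1}{5730}$ ($I = - \frac{1}{3 \left(-28229 + 30139\right)} = - \frac{1}{3 \cdot 1910} = \left(- \frac{1}{3}\right) \frac{1}{1910} = - \frac{1}{5730} \approx -0.00017452$)
$\frac{I}{5 + 62} = - \frac{1}{5730 \left(5 + 62\right)} = - \frac{1}{5730 \cdot 67} = \left(- \frac{1}{5730}\right) \frac{1}{67} = - \frac{1}{383910}$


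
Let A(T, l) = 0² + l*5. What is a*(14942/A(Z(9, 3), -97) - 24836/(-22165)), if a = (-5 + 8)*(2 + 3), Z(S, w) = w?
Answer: -191486382/430001 ≈ -445.32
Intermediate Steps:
A(T, l) = 5*l (A(T, l) = 0 + 5*l = 5*l)
a = 15 (a = 3*5 = 15)
a*(14942/A(Z(9, 3), -97) - 24836/(-22165)) = 15*(14942/((5*(-97))) - 24836/(-22165)) = 15*(14942/(-485) - 24836*(-1/22165)) = 15*(14942*(-1/485) + 24836/22165) = 15*(-14942/485 + 24836/22165) = 15*(-63828794/2150005) = -191486382/430001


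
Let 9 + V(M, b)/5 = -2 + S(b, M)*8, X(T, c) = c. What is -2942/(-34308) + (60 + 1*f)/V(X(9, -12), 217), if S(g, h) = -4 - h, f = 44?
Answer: 2173831/4545810 ≈ 0.47821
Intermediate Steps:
V(M, b) = -215 - 40*M (V(M, b) = -45 + 5*(-2 + (-4 - M)*8) = -45 + 5*(-2 + (-32 - 8*M)) = -45 + 5*(-34 - 8*M) = -45 + (-170 - 40*M) = -215 - 40*M)
-2942/(-34308) + (60 + 1*f)/V(X(9, -12), 217) = -2942/(-34308) + (60 + 1*44)/(-215 - 40*(-12)) = -2942*(-1/34308) + (60 + 44)/(-215 + 480) = 1471/17154 + 104/265 = 2173831/4545810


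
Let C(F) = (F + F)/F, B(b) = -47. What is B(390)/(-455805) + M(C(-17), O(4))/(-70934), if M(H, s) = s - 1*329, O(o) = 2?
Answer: 152382133/32332071870 ≈ 0.0047130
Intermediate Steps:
C(F) = 2 (C(F) = (2*F)/F = 2)
M(H, s) = -329 + s (M(H, s) = s - 329 = -329 + s)
B(390)/(-455805) + M(C(-17), O(4))/(-70934) = -47/(-455805) + (-329 + 2)/(-70934) = -47*(-1/455805) - 327*(-1/70934) = 47/455805 + 327/70934 = 152382133/32332071870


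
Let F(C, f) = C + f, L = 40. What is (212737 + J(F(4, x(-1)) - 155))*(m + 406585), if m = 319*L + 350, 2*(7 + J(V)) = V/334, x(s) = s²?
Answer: 29820062117775/334 ≈ 8.9282e+10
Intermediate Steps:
J(V) = -7 + V/668 (J(V) = -7 + (V/334)/2 = -7 + V/668)
m = 13110 (m = 319*40 + 350 = 12760 + 350 = 13110)
(212737 + J(F(4, x(-1)) - 155))*(m + 406585) = (212737 + (-7 + ((4 + (-1)²) - 155)/668))*(13110 + 406585) = (212737 + (-7 + ((4 + 1) - 155)/668))*419695 = (212737 + (-7 + (5 - 155)/668))*419695 = (212737 + (-7 + (1/668)*(-150)))*419695 = (212737 + (-7 - 75/334))*419695 = (212737 - 2413/334)*419695 = (71051745/334)*419695 = 29820062117775/334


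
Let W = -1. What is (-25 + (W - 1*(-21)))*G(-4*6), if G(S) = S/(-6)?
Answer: -20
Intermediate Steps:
G(S) = -S/6 (G(S) = S*(-⅙) = -S/6)
(-25 + (W - 1*(-21)))*G(-4*6) = (-25 + (-1 - 1*(-21)))*(-(-2)*6/3) = (-25 + (-1 + 21))*(-⅙*(-24)) = (-25 + 20)*4 = -5*4 = -20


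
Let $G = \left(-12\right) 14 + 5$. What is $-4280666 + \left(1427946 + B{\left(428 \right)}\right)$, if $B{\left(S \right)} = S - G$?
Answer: $-2852129$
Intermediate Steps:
$G = -163$ ($G = -168 + 5 = -163$)
$B{\left(S \right)} = 163 + S$ ($B{\left(S \right)} = S - -163 = S + 163 = 163 + S$)
$-4280666 + \left(1427946 + B{\left(428 \right)}\right) = -4280666 + \left(1427946 + \left(163 + 428\right)\right) = -4280666 + \left(1427946 + 591\right) = -4280666 + 1428537 = -2852129$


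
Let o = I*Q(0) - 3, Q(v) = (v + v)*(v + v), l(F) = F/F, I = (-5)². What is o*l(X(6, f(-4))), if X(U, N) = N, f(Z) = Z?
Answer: -3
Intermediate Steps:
I = 25
l(F) = 1
Q(v) = 4*v² (Q(v) = (2*v)*(2*v) = 4*v²)
o = -3 (o = 25*(4*0²) - 3 = 25*(4*0) - 3 = 25*0 - 3 = 0 - 3 = -3)
o*l(X(6, f(-4))) = -3*1 = -3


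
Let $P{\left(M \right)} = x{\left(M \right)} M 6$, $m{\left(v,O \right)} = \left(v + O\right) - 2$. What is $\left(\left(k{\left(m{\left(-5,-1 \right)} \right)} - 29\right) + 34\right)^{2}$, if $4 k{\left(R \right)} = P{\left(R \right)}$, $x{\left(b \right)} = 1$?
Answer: $49$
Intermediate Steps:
$m{\left(v,O \right)} = -2 + O + v$ ($m{\left(v,O \right)} = \left(O + v\right) - 2 = -2 + O + v$)
$P{\left(M \right)} = 6 M$ ($P{\left(M \right)} = 1 M 6 = M 6 = 6 M$)
$k{\left(R \right)} = \frac{3 R}{2}$ ($k{\left(R \right)} = \frac{6 R}{4} = \frac{3 R}{2}$)
$\left(\left(k{\left(m{\left(-5,-1 \right)} \right)} - 29\right) + 34\right)^{2} = \left(\left(\frac{3 \left(-2 - 1 - 5\right)}{2} - 29\right) + 34\right)^{2} = \left(\left(\frac{3}{2} \left(-8\right) - 29\right) + 34\right)^{2} = \left(\left(-12 - 29\right) + 34\right)^{2} = \left(-41 + 34\right)^{2} = \left(-7\right)^{2} = 49$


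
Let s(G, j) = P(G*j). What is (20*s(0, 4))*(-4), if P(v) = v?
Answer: 0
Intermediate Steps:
s(G, j) = G*j
(20*s(0, 4))*(-4) = (20*(0*4))*(-4) = (20*0)*(-4) = 0*(-4) = 0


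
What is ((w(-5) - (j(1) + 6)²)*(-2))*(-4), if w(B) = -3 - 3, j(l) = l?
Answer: -440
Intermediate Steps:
w(B) = -6
((w(-5) - (j(1) + 6)²)*(-2))*(-4) = ((-6 - (1 + 6)²)*(-2))*(-4) = ((-6 - 1*7²)*(-2))*(-4) = ((-6 - 1*49)*(-2))*(-4) = ((-6 - 49)*(-2))*(-4) = -55*(-2)*(-4) = 110*(-4) = -440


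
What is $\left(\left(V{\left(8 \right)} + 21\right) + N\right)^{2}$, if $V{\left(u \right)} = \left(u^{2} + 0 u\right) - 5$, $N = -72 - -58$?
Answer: $4356$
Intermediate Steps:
$N = -14$ ($N = -72 + 58 = -14$)
$V{\left(u \right)} = -5 + u^{2}$ ($V{\left(u \right)} = \left(u^{2} + 0\right) - 5 = u^{2} - 5 = -5 + u^{2}$)
$\left(\left(V{\left(8 \right)} + 21\right) + N\right)^{2} = \left(\left(\left(-5 + 8^{2}\right) + 21\right) - 14\right)^{2} = \left(\left(\left(-5 + 64\right) + 21\right) - 14\right)^{2} = \left(\left(59 + 21\right) - 14\right)^{2} = \left(80 - 14\right)^{2} = 66^{2} = 4356$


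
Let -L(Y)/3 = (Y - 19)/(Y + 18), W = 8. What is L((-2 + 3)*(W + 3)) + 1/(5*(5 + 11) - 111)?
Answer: 715/899 ≈ 0.79533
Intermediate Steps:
L(Y) = -3*(-19 + Y)/(18 + Y) (L(Y) = -3*(Y - 19)/(Y + 18) = -3*(-19 + Y)/(18 + Y))
L((-2 + 3)*(W + 3)) + 1/(5*(5 + 11) - 111) = 3*(19 - (-2 + 3)*(8 + 3))/(18 + (-2 + 3)*(8 + 3)) + 1/(5*(5 + 11) - 111) = 3*(19 - 11)/(18 + 1*11) + 1/(5*16 - 111) = 3*(19 - 1*11)/(18 + 11) + 1/(80 - 111) = 3*(19 - 11)/29 + 1/(-31) = 3*(1/29)*8 - 1/31 = 24/29 - 1/31 = 715/899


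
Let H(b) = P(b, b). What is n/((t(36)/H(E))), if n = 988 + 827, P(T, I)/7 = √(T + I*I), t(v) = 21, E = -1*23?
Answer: 605*√506 ≈ 13609.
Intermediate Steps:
E = -23
P(T, I) = 7*√(T + I²) (P(T, I) = 7*√(T + I*I) = 7*√(T + I²))
H(b) = 7*√(b + b²)
n = 1815
n/((t(36)/H(E))) = 1815/((21/((7*√(-23*(1 - 23)))))) = 1815/((21/((7*√(-23*(-22)))))) = 1815/((21/((7*√506)))) = 1815/((21*(√506/3542))) = 1815/((3*√506/506)) = 1815*(√506/3) = 605*√506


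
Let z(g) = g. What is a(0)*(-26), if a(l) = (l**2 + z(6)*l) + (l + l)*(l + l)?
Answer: 0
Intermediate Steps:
a(l) = 5*l**2 + 6*l (a(l) = (l**2 + 6*l) + (l + l)*(l + l) = (l**2 + 6*l) + (2*l)*(2*l) = (l**2 + 6*l) + 4*l**2 = 5*l**2 + 6*l)
a(0)*(-26) = (0*(6 + 5*0))*(-26) = (0*(6 + 0))*(-26) = (0*6)*(-26) = 0*(-26) = 0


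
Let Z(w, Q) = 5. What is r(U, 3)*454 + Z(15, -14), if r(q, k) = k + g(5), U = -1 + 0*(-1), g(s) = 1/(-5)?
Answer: 6381/5 ≈ 1276.2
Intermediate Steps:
g(s) = -1/5
U = -1 (U = -1 + 0 = -1)
r(q, k) = -1/5 + k (r(q, k) = k - 1/5 = -1/5 + k)
r(U, 3)*454 + Z(15, -14) = (-1/5 + 3)*454 + 5 = (14/5)*454 + 5 = 6356/5 + 5 = 6381/5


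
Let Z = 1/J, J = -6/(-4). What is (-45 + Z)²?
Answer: 17689/9 ≈ 1965.4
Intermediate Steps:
J = 3/2 (J = -¼*(-6) = 3/2 ≈ 1.5000)
Z = ⅔ (Z = 1/(3/2) = ⅔ ≈ 0.66667)
(-45 + Z)² = (-45 + ⅔)² = (-133/3)² = 17689/9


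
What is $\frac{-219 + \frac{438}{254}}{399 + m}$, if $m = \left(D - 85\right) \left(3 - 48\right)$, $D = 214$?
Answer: $\frac{4599}{114427} \approx 0.040192$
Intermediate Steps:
$m = -5805$ ($m = \left(214 - 85\right) \left(3 - 48\right) = 129 \left(-45\right) = -5805$)
$\frac{-219 + \frac{438}{254}}{399 + m} = \frac{-219 + \frac{438}{254}}{399 - 5805} = \frac{-219 + 438 \cdot \frac{1}{254}}{-5406} = \left(-219 + \frac{219}{127}\right) \left(- \frac{1}{5406}\right) = \left(- \frac{27594}{127}\right) \left(- \frac{1}{5406}\right) = \frac{4599}{114427}$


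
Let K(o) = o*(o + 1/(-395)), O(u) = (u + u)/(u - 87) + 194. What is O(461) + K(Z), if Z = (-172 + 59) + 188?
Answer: 85997701/14773 ≈ 5821.3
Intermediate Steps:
O(u) = 194 + 2*u/(-87 + u) (O(u) = (2*u)/(-87 + u) + 194 = 2*u/(-87 + u) + 194 = 194 + 2*u/(-87 + u))
Z = 75 (Z = -113 + 188 = 75)
K(o) = o*(-1/395 + o) (K(o) = o*(o - 1/395) = o*(-1/395 + o))
O(461) + K(Z) = 2*(-8439 + 98*461)/(-87 + 461) + 75*(-1/395 + 75) = 2*(-8439 + 45178)/374 + 75*(29624/395) = 2*(1/374)*36739 + 444360/79 = 36739/187 + 444360/79 = 85997701/14773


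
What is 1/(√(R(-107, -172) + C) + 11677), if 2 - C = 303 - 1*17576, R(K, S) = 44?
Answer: 11677/136335010 - √17319/136335010 ≈ 8.4684e-5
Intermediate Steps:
C = 17275 (C = 2 - (303 - 1*17576) = 2 - (303 - 17576) = 2 - 1*(-17273) = 2 + 17273 = 17275)
1/(√(R(-107, -172) + C) + 11677) = 1/(√(44 + 17275) + 11677) = 1/(√17319 + 11677) = 1/(11677 + √17319)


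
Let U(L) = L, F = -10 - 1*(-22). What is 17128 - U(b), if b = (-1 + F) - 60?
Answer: 17177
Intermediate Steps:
F = 12 (F = -10 + 22 = 12)
b = -49 (b = (-1 + 12) - 60 = 11 - 60 = -49)
17128 - U(b) = 17128 - 1*(-49) = 17128 + 49 = 17177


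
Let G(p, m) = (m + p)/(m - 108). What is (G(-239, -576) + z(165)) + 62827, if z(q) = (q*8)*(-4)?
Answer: 39362963/684 ≈ 57548.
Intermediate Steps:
G(p, m) = (m + p)/(-108 + m)
z(q) = -32*q (z(q) = (8*q)*(-4) = -32*q)
(G(-239, -576) + z(165)) + 62827 = ((-576 - 239)/(-108 - 576) - 32*165) + 62827 = (-815/(-684) - 5280) + 62827 = (-1/684*(-815) - 5280) + 62827 = (815/684 - 5280) + 62827 = -3610705/684 + 62827 = 39362963/684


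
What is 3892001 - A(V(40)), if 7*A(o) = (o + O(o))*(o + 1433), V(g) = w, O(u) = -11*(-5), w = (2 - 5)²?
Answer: 3878817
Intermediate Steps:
w = 9 (w = (-3)² = 9)
O(u) = 55
V(g) = 9
A(o) = (55 + o)*(1433 + o)/7 (A(o) = ((o + 55)*(o + 1433))/7 = ((55 + o)*(1433 + o))/7 = (55 + o)*(1433 + o)/7)
3892001 - A(V(40)) = 3892001 - (78815/7 + (⅐)*9² + (1488/7)*9) = 3892001 - (78815/7 + (⅐)*81 + 13392/7) = 3892001 - (78815/7 + 81/7 + 13392/7) = 3892001 - 1*13184 = 3892001 - 13184 = 3878817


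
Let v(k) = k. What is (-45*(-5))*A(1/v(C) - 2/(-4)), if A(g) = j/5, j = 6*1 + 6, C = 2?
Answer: 540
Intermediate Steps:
j = 12 (j = 6 + 6 = 12)
A(g) = 12/5
(-45*(-5))*A(1/v(C) - 2/(-4)) = -45*(-5)*(12/5) = 225*(12/5) = 540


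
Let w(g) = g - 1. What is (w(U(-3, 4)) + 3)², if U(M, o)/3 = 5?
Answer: 289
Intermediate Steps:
U(M, o) = 15 (U(M, o) = 3*5 = 15)
w(g) = -1 + g
(w(U(-3, 4)) + 3)² = ((-1 + 15) + 3)² = (14 + 3)² = 17² = 289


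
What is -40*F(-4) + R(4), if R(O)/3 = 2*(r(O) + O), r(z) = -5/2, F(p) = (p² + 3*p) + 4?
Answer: -311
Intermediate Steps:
F(p) = 4 + p² + 3*p
r(z) = -5/2 (r(z) = -5*½ = -5/2)
R(O) = -15 + 6*O (R(O) = 3*(2*(-5/2 + O)) = 3*(-5 + 2*O) = -15 + 6*O)
-40*F(-4) + R(4) = -40*(4 + (-4)² + 3*(-4)) + (-15 + 6*4) = -40*(4 + 16 - 12) + (-15 + 24) = -40*8 + 9 = -320 + 9 = -311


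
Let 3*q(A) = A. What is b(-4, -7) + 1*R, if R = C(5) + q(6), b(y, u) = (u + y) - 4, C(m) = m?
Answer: -8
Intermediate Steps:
q(A) = A/3
b(y, u) = -4 + u + y
R = 7 (R = 5 + (⅓)*6 = 5 + 2 = 7)
b(-4, -7) + 1*R = (-4 - 7 - 4) + 1*7 = -15 + 7 = -8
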